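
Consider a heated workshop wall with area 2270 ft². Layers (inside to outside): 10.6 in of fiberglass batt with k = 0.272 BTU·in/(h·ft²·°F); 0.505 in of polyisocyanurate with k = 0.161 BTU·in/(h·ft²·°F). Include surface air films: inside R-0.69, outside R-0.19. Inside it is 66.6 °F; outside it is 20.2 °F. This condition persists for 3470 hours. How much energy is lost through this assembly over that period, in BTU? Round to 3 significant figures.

8500000 BTU

10.6/0.272 = 38.97
0.505/0.161 = 3.137
R_total = 0.69 + 38.97 + 3.137 + 0.19 = 42.99 ft²·°F·h/BTU
Q = 2270 × (66.6 − 20.2) / 42.99 = 2450 BTU/h
E = 2450 × 3470 = 8502000 BTU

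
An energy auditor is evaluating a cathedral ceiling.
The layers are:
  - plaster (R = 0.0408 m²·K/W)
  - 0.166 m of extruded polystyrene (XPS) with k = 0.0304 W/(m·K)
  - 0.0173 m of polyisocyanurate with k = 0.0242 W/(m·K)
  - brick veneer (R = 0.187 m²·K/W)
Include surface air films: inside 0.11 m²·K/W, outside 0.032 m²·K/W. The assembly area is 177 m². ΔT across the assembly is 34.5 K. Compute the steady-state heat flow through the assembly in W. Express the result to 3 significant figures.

0.166/0.0304 = 5.461
0.0173/0.0242 = 0.7149
R_total = 0.11 + 0.0408 + 5.461 + 0.7149 + 0.187 + 0.032 = 6.545 m²·K/W
Q = A·ΔT/R = 177 × 34.5 / 6.545 = 933 W

933 W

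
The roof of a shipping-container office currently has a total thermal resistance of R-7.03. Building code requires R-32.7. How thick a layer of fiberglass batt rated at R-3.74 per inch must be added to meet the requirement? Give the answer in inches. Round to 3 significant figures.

ΔR = 32.7 − 7.03 = 25.67 ft²·°F·h/BTU
L = ΔR / (R/in) = 25.67/3.74 = 6.864 in

6.86 in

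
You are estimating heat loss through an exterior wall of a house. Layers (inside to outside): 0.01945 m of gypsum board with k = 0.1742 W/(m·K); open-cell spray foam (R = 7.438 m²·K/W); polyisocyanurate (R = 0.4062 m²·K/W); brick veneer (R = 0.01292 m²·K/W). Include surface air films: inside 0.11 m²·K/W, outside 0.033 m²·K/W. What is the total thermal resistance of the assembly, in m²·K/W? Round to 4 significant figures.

8.112 m²·K/W

0.01945/0.1742 = 0.11165
R_total = 0.11 + 0.11165 + 7.438 + 0.4062 + 0.01292 + 0.033 = 8.1118 m²·K/W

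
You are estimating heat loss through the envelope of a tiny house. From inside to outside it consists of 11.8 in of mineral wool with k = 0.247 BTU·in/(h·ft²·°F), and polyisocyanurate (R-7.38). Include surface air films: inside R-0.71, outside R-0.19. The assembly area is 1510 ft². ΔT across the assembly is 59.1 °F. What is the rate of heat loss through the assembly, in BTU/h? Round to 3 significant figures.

1590 BTU/h

11.8/0.247 = 47.77
R_total = 0.71 + 47.77 + 7.38 + 0.19 = 56.05 ft²·°F·h/BTU
Q = A·ΔT/R = 1510 × 59.1 / 56.05 = 1592 BTU/h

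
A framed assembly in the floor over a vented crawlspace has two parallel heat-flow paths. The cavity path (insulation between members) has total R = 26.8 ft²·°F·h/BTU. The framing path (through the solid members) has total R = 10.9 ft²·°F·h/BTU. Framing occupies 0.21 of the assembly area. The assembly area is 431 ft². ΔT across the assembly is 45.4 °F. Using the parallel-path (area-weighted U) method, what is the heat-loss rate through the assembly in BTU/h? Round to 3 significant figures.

U_eff = 0.79/26.8 + 0.21/10.9 = 0.02948 + 0.01927 = 0.04874
R_eff = 1/U_eff = 20.52 ft²·°F·h/BTU
Q = 431 × 45.4 / 20.52 = 953.8 BTU/h

954 BTU/h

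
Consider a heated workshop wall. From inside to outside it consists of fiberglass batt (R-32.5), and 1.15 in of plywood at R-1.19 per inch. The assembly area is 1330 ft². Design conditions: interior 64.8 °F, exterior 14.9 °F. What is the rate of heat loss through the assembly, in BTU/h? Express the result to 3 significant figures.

1.15 × 1.19 = 1.368
R_total = 32.5 + 1.368 = 33.87 ft²·°F·h/BTU
Q = A·ΔT/R = 1330 × (64.8 − 14.9) / 33.87 = 1960 BTU/h

1960 BTU/h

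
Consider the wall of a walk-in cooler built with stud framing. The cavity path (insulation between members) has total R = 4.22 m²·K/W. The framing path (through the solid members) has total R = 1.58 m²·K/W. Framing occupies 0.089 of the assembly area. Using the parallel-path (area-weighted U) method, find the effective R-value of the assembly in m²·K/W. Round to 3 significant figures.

3.67 m²·K/W

U_eff = 0.911/4.22 + 0.089/1.58 = 0.2159 + 0.05633 = 0.2722
R_eff = 1/U_eff = 3.674 m²·K/W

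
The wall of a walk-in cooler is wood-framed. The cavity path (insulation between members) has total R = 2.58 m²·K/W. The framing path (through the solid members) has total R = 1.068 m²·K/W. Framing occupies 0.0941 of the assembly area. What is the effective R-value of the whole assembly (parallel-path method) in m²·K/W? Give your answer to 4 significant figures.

2.277 m²·K/W

U_eff = 0.9059/2.58 + 0.0941/1.068 = 0.35112 + 0.088109 = 0.43923
R_eff = 1/U_eff = 2.2767 m²·K/W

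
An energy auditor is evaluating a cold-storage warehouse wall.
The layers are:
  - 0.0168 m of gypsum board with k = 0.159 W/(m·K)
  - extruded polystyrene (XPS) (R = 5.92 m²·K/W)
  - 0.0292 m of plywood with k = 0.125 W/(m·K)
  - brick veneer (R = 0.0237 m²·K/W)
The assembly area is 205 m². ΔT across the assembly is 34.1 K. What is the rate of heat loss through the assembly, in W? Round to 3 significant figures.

0.0168/0.159 = 0.1057
0.0292/0.125 = 0.2336
R_total = 0.1057 + 5.92 + 0.2336 + 0.0237 = 6.283 m²·K/W
Q = A·ΔT/R = 205 × 34.1 / 6.283 = 1113 W

1110 W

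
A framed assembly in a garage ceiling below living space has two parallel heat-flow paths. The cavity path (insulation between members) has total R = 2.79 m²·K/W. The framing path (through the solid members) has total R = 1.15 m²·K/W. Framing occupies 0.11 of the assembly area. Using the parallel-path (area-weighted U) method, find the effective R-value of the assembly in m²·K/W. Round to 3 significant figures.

U_eff = 0.89/2.79 + 0.11/1.15 = 0.319 + 0.09565 = 0.4146
R_eff = 1/U_eff = 2.412 m²·K/W

2.41 m²·K/W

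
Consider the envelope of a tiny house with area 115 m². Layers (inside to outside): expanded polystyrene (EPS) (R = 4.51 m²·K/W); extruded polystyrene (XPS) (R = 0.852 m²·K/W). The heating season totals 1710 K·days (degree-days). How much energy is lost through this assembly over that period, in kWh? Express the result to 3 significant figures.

880 kWh

R_total = 4.51 + 0.852 = 5.362 m²·K/W
E = A × HDD × 24 / R / 1000 = 115 × 1710 × 24 / 5.362 / 1000 = 880.2 kWh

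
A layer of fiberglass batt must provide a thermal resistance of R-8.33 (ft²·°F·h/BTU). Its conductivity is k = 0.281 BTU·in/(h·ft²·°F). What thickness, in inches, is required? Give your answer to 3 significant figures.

2.34 in

L = R × k = 8.33 × 0.281 = 2.341 in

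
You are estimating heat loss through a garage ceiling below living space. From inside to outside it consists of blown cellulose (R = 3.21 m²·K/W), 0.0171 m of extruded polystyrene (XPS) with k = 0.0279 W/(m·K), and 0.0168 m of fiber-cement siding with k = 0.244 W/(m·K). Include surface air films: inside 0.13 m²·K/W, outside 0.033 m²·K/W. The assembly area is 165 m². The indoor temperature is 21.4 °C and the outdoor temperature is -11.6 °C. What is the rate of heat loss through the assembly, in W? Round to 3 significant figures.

0.0171/0.0279 = 0.6129
0.0168/0.244 = 0.06885
R_total = 0.13 + 3.21 + 0.6129 + 0.06885 + 0.033 = 4.055 m²·K/W
Q = A·ΔT/R = 165 × (21.4 − (-11.6)) / 4.055 = 1343 W

1340 W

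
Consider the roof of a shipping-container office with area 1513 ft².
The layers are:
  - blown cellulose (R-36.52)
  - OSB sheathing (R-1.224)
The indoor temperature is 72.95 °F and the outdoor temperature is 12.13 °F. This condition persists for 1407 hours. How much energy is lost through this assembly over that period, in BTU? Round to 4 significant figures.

R_total = 36.52 + 1.224 = 37.744 ft²·°F·h/BTU
Q = 1513 × (72.95 − 12.13) / 37.744 = 2438 BTU/h
E = 2438 × 1407 = 3430300 BTU

3430000 BTU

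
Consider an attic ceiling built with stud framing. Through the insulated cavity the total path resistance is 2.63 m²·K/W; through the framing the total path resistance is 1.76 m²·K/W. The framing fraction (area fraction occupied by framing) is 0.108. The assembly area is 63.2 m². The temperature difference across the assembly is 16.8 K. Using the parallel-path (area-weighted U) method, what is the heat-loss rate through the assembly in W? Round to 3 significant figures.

425 W

U_eff = 0.892/2.63 + 0.108/1.76 = 0.3392 + 0.06136 = 0.4005
R_eff = 1/U_eff = 2.497 m²·K/W
Q = 63.2 × 16.8 / 2.497 = 425.3 W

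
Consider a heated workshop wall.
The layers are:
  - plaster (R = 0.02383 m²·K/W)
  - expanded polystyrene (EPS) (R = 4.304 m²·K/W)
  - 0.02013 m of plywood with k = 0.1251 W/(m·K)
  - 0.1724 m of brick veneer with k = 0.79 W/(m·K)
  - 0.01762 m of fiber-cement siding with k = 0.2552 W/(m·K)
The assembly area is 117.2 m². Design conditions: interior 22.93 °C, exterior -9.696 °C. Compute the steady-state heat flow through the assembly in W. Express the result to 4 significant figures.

0.02013/0.1251 = 0.16091
0.1724/0.79 = 0.21823
0.01762/0.2552 = 0.069044
R_total = 0.02383 + 4.304 + 0.16091 + 0.21823 + 0.069044 = 4.776 m²·K/W
Q = A·ΔT/R = 117.2 × (22.93 − (-9.696)) / 4.776 = 800.62 W

800.6 W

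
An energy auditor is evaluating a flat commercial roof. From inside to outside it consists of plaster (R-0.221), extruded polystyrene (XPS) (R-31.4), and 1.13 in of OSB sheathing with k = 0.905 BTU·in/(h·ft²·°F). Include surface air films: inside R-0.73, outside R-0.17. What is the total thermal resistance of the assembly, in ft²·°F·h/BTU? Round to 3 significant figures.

33.8 ft²·°F·h/BTU

1.13/0.905 = 1.249
R_total = 0.73 + 0.221 + 31.4 + 1.249 + 0.17 = 33.77 ft²·°F·h/BTU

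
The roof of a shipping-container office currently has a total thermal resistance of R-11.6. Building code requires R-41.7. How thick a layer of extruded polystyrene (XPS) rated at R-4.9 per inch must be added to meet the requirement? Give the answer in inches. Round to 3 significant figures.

ΔR = 41.7 − 11.6 = 30.1 ft²·°F·h/BTU
L = ΔR / (R/in) = 30.1/4.9 = 6.143 in

6.14 in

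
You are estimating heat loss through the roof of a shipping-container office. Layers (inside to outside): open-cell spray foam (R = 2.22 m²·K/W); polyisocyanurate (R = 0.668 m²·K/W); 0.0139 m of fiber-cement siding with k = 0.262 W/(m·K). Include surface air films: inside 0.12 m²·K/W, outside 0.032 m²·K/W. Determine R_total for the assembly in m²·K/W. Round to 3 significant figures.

3.09 m²·K/W

0.0139/0.262 = 0.05305
R_total = 0.12 + 2.22 + 0.668 + 0.05305 + 0.032 = 3.093 m²·K/W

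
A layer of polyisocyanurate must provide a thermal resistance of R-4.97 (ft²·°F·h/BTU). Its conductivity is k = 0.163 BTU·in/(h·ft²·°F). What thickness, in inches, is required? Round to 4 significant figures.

0.8101 in

L = R × k = 4.97 × 0.163 = 0.81011 in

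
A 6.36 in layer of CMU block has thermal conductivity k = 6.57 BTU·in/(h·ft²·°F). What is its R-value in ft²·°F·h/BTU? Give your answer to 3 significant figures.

0.968 ft²·°F·h/BTU

R = L/k = 6.36/6.57 = 0.968 ft²·°F·h/BTU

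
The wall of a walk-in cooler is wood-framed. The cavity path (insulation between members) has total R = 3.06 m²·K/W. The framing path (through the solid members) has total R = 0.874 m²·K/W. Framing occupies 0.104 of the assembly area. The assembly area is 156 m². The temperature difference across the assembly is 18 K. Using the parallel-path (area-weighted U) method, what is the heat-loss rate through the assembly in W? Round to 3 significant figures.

U_eff = 0.896/3.06 + 0.104/0.874 = 0.2928 + 0.119 = 0.4118
R_eff = 1/U_eff = 2.428 m²·K/W
Q = 156 × 18 / 2.428 = 1156 W

1160 W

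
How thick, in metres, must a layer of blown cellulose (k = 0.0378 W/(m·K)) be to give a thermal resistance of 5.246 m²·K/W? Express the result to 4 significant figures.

L = R·k = 5.246 × 0.0378 = 0.1983 m

0.1983 m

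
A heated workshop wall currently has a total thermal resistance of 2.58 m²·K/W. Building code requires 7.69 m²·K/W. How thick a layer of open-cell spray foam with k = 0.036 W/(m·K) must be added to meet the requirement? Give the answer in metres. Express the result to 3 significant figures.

0.184 m

ΔR = 7.69 − 2.58 = 5.11 m²·K/W
L = ΔR × k = 5.11 × 0.036 = 0.184 m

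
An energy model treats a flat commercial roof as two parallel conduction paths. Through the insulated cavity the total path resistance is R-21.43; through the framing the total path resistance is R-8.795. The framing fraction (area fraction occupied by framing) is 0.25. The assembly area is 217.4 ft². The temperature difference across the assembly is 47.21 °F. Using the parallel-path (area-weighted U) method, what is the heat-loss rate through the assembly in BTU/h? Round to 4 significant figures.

U_eff = 0.75/21.43 + 0.25/8.795 = 0.034998 + 0.028425 = 0.063423
R_eff = 1/U_eff = 15.767 ft²·°F·h/BTU
Q = 217.4 × 47.21 / 15.767 = 650.94 BTU/h

650.9 BTU/h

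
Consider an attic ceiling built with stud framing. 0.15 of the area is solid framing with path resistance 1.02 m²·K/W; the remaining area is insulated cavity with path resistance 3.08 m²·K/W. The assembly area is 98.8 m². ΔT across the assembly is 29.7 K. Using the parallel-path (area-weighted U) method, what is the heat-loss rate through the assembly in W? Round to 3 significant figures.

U_eff = 0.85/3.08 + 0.15/1.02 = 0.276 + 0.1471 = 0.423
R_eff = 1/U_eff = 2.364 m²·K/W
Q = 98.8 × 29.7 / 2.364 = 1241 W

1240 W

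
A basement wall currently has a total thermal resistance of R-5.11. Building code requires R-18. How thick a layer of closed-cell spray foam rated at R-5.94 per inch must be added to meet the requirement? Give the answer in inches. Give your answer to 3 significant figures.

ΔR = 18 − 5.11 = 12.89 ft²·°F·h/BTU
L = ΔR / (R/in) = 12.89/5.94 = 2.17 in

2.17 in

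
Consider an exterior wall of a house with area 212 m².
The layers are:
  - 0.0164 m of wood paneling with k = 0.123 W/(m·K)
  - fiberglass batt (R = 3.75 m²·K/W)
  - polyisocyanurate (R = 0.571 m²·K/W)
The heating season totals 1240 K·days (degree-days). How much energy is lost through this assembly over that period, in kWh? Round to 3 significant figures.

1420 kWh

0.0164/0.123 = 0.1333
R_total = 0.1333 + 3.75 + 0.571 = 4.454 m²·K/W
E = A × HDD × 24 / R / 1000 = 212 × 1240 × 24 / 4.454 / 1000 = 1416 kWh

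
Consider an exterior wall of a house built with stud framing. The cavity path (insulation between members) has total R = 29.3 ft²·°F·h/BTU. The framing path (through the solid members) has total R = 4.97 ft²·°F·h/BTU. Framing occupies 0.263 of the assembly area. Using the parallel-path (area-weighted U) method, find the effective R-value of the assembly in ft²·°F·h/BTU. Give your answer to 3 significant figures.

12.8 ft²·°F·h/BTU

U_eff = 0.737/29.3 + 0.263/4.97 = 0.02515 + 0.05292 = 0.07807
R_eff = 1/U_eff = 12.81 ft²·°F·h/BTU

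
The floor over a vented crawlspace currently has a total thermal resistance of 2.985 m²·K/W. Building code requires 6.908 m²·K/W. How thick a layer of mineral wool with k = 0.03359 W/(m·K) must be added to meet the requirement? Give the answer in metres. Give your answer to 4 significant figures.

ΔR = 6.908 − 2.985 = 3.923 m²·K/W
L = ΔR × k = 3.923 × 0.03359 = 0.13177 m

0.1318 m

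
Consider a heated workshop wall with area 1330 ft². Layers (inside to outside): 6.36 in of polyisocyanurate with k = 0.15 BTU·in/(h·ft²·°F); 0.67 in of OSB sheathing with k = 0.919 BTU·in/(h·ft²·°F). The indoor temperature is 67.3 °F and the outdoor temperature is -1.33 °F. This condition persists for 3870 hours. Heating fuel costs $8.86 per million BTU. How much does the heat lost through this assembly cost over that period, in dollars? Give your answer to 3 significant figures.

72.6 dollars

6.36/0.15 = 42.4
0.67/0.919 = 0.7291
R_total = 42.4 + 0.7291 = 43.13 ft²·°F·h/BTU
Q = 1330 × (67.3 − (-1.33)) / 43.13 = 2116 BTU/h
E = 2116 × 3870 = 8190000 BTU
Cost = 8190000/10⁶ × 8.86 = $72.57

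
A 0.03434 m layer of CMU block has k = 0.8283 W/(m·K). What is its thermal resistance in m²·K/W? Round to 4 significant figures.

0.04146 m²·K/W

R = L/k = 0.03434/0.8283 = 0.041458 m²·K/W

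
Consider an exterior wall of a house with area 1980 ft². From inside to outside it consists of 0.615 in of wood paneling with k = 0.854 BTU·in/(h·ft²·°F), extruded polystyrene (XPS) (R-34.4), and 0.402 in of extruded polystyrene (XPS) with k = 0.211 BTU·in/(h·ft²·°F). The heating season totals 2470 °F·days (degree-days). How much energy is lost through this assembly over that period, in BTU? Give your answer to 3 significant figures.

0.615/0.854 = 0.7201
0.402/0.211 = 1.905
R_total = 0.7201 + 34.4 + 1.905 = 37.03 ft²·°F·h/BTU
E = A × HDD × 24 / R = 1980 × 2470 × 24 / 37.03 = 3170000 BTU

3170000 BTU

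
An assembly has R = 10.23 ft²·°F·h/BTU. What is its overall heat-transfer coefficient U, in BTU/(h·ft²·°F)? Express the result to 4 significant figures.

U = 1/R = 1/10.23 = 0.097752

0.09775 BTU/(h·ft²·°F)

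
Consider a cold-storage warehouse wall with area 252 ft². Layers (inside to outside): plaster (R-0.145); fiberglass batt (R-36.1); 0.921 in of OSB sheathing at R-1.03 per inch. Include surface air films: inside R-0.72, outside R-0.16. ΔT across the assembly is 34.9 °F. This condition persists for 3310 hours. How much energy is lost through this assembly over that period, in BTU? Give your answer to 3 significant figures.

0.921 × 1.03 = 0.9486
R_total = 0.72 + 0.145 + 36.1 + 0.9486 + 0.16 = 38.07 ft²·°F·h/BTU
Q = 252 × 34.9 / 38.07 = 231 BTU/h
E = 231 × 3310 = 764600 BTU

765000 BTU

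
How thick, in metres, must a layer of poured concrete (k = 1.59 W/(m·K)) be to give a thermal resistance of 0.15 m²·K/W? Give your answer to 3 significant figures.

0.238 m

L = R·k = 0.15 × 1.59 = 0.2385 m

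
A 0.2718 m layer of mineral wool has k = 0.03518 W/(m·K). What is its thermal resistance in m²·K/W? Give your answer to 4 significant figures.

R = L/k = 0.2718/0.03518 = 7.726 m²·K/W

7.726 m²·K/W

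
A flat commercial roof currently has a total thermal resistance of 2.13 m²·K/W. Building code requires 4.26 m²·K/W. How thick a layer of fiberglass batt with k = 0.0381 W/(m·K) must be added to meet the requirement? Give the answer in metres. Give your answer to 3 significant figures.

ΔR = 4.26 − 2.13 = 2.13 m²·K/W
L = ΔR × k = 2.13 × 0.0381 = 0.08115 m

0.0812 m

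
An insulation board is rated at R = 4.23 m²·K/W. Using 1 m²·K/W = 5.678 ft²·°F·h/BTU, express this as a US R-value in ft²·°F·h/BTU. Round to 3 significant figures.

R_US = 4.23 × 5.678 = 24.02

24.0 ft²·°F·h/BTU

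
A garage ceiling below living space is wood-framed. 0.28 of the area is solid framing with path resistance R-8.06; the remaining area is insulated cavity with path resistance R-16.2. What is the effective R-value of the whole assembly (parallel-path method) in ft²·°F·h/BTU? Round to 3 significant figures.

U_eff = 0.72/16.2 + 0.28/8.06 = 0.04444 + 0.03474 = 0.07918
R_eff = 1/U_eff = 12.63 ft²·°F·h/BTU

12.6 ft²·°F·h/BTU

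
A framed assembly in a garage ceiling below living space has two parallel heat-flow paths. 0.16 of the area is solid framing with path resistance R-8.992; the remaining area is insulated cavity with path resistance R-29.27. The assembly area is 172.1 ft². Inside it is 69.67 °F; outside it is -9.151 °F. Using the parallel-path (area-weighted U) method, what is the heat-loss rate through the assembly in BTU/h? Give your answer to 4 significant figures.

U_eff = 0.84/29.27 + 0.16/8.992 = 0.028698 + 0.017794 = 0.046492
R_eff = 1/U_eff = 21.509 ft²·°F·h/BTU
Q = 172.1 × (69.67 − (-9.151)) / 21.509 = 630.67 BTU/h

630.7 BTU/h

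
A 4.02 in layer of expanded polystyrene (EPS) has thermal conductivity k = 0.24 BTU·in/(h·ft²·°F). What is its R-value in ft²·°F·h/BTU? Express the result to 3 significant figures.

R = L/k = 4.02/0.24 = 16.75 ft²·°F·h/BTU

16.8 ft²·°F·h/BTU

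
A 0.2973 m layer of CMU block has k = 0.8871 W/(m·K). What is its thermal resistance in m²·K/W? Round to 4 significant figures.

0.3351 m²·K/W

R = L/k = 0.2973/0.8871 = 0.33514 m²·K/W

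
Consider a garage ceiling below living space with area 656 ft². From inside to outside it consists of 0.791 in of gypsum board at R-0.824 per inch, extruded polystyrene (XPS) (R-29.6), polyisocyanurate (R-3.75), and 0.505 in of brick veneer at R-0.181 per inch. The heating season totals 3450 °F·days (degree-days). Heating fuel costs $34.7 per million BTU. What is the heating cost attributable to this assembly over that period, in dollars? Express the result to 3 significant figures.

55.3 dollars

0.791 × 0.824 = 0.6518
0.505 × 0.181 = 0.09141
R_total = 0.6518 + 29.6 + 3.75 + 0.09141 = 34.09 ft²·°F·h/BTU
E = A × HDD × 24 / R = 656 × 3450 × 24 / 34.09 = 1593000 BTU
Cost = 1593000/10⁶ × 34.7 = $55.28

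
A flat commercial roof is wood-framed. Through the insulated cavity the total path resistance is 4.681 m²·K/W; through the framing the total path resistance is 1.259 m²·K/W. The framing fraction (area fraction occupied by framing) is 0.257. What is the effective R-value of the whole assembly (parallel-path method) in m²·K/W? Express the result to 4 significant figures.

U_eff = 0.743/4.681 + 0.257/1.259 = 0.15873 + 0.20413 = 0.36286
R_eff = 1/U_eff = 2.7559 m²·K/W

2.756 m²·K/W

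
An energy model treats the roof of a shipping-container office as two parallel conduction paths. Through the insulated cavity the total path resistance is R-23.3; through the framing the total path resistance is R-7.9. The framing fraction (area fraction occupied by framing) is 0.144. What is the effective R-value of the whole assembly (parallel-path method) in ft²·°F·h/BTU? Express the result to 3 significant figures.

U_eff = 0.856/23.3 + 0.144/7.9 = 0.03674 + 0.01823 = 0.05497
R_eff = 1/U_eff = 18.19 ft²·°F·h/BTU

18.2 ft²·°F·h/BTU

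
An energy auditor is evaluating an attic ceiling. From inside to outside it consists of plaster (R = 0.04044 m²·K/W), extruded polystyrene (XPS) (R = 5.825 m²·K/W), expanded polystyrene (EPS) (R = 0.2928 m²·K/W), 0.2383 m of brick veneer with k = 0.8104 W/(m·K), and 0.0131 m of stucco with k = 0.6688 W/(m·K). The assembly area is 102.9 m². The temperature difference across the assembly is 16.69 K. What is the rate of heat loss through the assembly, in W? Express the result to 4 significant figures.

265.4 W

0.2383/0.8104 = 0.29405
0.0131/0.6688 = 0.019587
R_total = 0.04044 + 5.825 + 0.2928 + 0.29405 + 0.019587 = 6.4719 m²·K/W
Q = A·ΔT/R = 102.9 × 16.69 / 6.4719 = 265.36 W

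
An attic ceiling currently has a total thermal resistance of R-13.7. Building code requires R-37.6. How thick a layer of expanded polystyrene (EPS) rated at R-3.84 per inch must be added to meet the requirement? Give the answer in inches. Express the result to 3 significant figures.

6.22 in

ΔR = 37.6 − 13.7 = 23.9 ft²·°F·h/BTU
L = ΔR / (R/in) = 23.9/3.84 = 6.224 in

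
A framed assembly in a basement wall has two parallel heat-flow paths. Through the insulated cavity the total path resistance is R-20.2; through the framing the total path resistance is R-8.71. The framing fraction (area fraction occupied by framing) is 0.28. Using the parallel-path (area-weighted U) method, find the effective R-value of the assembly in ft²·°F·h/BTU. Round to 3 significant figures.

14.8 ft²·°F·h/BTU

U_eff = 0.72/20.2 + 0.28/8.71 = 0.03564 + 0.03215 = 0.06779
R_eff = 1/U_eff = 14.75 ft²·°F·h/BTU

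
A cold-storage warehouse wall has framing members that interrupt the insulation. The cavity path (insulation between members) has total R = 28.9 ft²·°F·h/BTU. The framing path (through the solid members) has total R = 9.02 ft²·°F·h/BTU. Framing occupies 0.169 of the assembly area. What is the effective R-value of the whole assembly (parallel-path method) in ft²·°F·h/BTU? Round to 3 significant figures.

U_eff = 0.831/28.9 + 0.169/9.02 = 0.02875 + 0.01874 = 0.04749
R_eff = 1/U_eff = 21.06 ft²·°F·h/BTU

21.1 ft²·°F·h/BTU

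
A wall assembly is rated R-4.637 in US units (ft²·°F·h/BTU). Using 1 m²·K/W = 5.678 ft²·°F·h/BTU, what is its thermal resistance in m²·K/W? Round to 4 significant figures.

R_SI = 4.637/5.678 = 0.81666

0.8167 m²·K/W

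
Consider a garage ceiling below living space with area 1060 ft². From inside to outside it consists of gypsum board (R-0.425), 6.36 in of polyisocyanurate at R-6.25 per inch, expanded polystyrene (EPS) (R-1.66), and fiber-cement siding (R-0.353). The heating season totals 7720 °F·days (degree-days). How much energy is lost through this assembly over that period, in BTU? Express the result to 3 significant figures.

6.36 × 6.25 = 39.75
R_total = 0.425 + 39.75 + 1.66 + 0.353 = 42.19 ft²·°F·h/BTU
E = A × HDD × 24 / R = 1060 × 7720 × 24 / 42.19 = 4655000 BTU

4660000 BTU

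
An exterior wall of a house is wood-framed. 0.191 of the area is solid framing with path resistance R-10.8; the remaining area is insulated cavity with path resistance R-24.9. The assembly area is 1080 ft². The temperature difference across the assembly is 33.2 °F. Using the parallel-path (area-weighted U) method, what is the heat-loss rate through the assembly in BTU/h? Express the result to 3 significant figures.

1800 BTU/h

U_eff = 0.809/24.9 + 0.191/10.8 = 0.03249 + 0.01769 = 0.05018
R_eff = 1/U_eff = 19.93 ft²·°F·h/BTU
Q = 1080 × 33.2 / 19.93 = 1799 BTU/h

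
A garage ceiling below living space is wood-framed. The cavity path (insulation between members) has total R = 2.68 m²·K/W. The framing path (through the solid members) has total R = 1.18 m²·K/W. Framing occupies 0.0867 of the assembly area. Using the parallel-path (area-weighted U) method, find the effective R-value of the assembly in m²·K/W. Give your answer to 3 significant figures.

U_eff = 0.9133/2.68 + 0.0867/1.18 = 0.3408 + 0.07347 = 0.4143
R_eff = 1/U_eff = 2.414 m²·K/W

2.41 m²·K/W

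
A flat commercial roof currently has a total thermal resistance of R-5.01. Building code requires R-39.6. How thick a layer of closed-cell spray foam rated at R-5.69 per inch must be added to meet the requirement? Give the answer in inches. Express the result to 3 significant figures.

ΔR = 39.6 − 5.01 = 34.59 ft²·°F·h/BTU
L = ΔR / (R/in) = 34.59/5.69 = 6.079 in

6.08 in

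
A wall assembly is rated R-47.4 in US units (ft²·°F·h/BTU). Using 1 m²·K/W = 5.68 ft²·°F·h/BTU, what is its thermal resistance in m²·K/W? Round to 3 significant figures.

R_SI = 47.4/5.68 = 8.345

8.35 m²·K/W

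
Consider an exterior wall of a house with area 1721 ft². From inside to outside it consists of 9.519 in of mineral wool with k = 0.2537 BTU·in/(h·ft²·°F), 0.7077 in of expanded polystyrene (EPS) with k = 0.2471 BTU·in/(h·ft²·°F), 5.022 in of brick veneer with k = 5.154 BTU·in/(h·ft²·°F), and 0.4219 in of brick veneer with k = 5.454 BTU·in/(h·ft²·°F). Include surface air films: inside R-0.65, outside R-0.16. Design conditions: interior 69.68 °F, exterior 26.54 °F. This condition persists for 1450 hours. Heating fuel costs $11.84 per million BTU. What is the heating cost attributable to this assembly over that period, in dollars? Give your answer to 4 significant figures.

30.17 dollars

9.519/0.2537 = 37.521
0.7077/0.2471 = 2.864
5.022/5.154 = 0.97439
0.4219/5.454 = 0.077356
R_total = 0.65 + 37.521 + 2.864 + 0.97439 + 0.077356 + 0.16 = 42.246 ft²·°F·h/BTU
Q = 1721 × (69.68 − 26.54) / 42.246 = 1757.4 BTU/h
E = 1757.4 × 1450 = 2548200 BTU
Cost = 2548200/10⁶ × 11.84 = $30.171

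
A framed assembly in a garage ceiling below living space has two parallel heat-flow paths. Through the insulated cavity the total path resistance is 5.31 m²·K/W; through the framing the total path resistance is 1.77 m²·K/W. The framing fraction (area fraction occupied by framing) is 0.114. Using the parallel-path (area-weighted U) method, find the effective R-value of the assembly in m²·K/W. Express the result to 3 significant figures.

4.32 m²·K/W

U_eff = 0.886/5.31 + 0.114/1.77 = 0.1669 + 0.06441 = 0.2313
R_eff = 1/U_eff = 4.324 m²·K/W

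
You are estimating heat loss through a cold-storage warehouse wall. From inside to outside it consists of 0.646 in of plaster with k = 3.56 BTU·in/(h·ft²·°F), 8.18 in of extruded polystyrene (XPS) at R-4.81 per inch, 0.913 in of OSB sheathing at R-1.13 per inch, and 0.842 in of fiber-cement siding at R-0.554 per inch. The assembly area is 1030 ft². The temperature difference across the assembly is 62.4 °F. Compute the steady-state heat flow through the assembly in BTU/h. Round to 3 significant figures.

0.646/3.56 = 0.1815
8.18 × 4.81 = 39.35
0.913 × 1.13 = 1.032
0.842 × 0.554 = 0.4665
R_total = 0.1815 + 39.35 + 1.032 + 0.4665 = 41.03 ft²·°F·h/BTU
Q = A·ΔT/R = 1030 × 62.4 / 41.03 = 1567 BTU/h

1570 BTU/h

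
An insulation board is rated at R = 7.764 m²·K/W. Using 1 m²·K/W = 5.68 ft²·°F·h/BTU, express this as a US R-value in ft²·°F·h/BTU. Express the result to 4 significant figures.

R_US = 7.764 × 5.68 = 44.1

44.10 ft²·°F·h/BTU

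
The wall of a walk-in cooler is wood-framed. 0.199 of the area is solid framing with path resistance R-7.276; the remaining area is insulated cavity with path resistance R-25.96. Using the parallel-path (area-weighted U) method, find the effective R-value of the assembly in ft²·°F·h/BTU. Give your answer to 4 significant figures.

17.18 ft²·°F·h/BTU

U_eff = 0.801/25.96 + 0.199/7.276 = 0.030855 + 0.02735 = 0.058205
R_eff = 1/U_eff = 17.181 ft²·°F·h/BTU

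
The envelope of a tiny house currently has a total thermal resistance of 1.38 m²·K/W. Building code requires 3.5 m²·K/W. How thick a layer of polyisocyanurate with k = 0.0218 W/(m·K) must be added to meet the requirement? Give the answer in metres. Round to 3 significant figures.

0.0462 m

ΔR = 3.5 − 1.38 = 2.12 m²·K/W
L = ΔR × k = 2.12 × 0.0218 = 0.04622 m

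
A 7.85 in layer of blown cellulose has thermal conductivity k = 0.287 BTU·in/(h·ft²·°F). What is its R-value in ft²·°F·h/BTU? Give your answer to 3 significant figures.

R = L/k = 7.85/0.287 = 27.35 ft²·°F·h/BTU

27.4 ft²·°F·h/BTU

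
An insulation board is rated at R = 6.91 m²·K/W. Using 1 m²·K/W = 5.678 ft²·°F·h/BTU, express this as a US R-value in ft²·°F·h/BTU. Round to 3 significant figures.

R_US = 6.91 × 5.678 = 39.23

39.2 ft²·°F·h/BTU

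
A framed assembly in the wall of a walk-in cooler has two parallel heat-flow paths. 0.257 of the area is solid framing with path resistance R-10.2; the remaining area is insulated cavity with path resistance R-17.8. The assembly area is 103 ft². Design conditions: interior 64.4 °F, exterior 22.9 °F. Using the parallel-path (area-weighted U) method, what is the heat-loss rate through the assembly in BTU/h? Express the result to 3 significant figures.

286 BTU/h

U_eff = 0.743/17.8 + 0.257/10.2 = 0.04174 + 0.0252 = 0.06694
R_eff = 1/U_eff = 14.94 ft²·°F·h/BTU
Q = 103 × (64.4 − 22.9) / 14.94 = 286.1 BTU/h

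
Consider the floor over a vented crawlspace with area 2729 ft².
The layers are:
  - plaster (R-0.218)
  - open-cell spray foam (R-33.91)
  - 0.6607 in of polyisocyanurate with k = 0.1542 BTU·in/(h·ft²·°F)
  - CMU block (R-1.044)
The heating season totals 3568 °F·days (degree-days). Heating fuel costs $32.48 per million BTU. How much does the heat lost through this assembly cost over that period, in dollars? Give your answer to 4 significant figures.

192.4 dollars

0.6607/0.1542 = 4.2847
R_total = 0.218 + 33.91 + 4.2847 + 1.044 = 39.457 ft²·°F·h/BTU
E = A × HDD × 24 / R = 2729 × 3568 × 24 / 39.457 = 5922700 BTU
Cost = 5922700/10⁶ × 32.48 = $192.37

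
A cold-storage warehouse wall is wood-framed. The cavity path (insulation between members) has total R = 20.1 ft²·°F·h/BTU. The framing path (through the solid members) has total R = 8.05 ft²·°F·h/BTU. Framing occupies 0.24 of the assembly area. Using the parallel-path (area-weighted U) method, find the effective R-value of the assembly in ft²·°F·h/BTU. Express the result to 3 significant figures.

U_eff = 0.76/20.1 + 0.24/8.05 = 0.03781 + 0.02981 = 0.06762
R_eff = 1/U_eff = 14.79 ft²·°F·h/BTU

14.8 ft²·°F·h/BTU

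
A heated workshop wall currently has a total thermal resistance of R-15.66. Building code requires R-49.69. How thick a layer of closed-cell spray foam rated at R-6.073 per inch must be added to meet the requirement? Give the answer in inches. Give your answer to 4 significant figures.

5.603 in

ΔR = 49.69 − 15.66 = 34.03 ft²·°F·h/BTU
L = ΔR / (R/in) = 34.03/6.073 = 5.6035 in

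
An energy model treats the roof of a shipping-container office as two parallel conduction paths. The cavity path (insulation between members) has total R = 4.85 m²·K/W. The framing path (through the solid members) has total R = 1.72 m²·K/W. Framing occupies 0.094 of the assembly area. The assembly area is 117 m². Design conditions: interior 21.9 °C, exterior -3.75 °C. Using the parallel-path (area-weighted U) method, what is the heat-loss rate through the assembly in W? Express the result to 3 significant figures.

725 W

U_eff = 0.906/4.85 + 0.094/1.72 = 0.1868 + 0.05465 = 0.2415
R_eff = 1/U_eff = 4.142 m²·K/W
Q = 117 × (21.9 − (-3.75)) / 4.142 = 724.6 W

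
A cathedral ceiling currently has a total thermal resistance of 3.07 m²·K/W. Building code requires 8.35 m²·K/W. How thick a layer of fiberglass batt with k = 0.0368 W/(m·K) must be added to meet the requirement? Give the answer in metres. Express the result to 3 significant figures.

ΔR = 8.35 − 3.07 = 5.28 m²·K/W
L = ΔR × k = 5.28 × 0.0368 = 0.1943 m

0.194 m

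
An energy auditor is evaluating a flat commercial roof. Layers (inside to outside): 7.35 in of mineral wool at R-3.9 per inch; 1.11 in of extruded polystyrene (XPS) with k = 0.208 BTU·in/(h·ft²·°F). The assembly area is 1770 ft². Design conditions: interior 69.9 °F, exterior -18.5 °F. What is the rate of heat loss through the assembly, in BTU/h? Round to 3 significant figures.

4600 BTU/h

7.35 × 3.9 = 28.66
1.11/0.208 = 5.337
R_total = 28.66 + 5.337 = 34 ft²·°F·h/BTU
Q = A·ΔT/R = 1770 × (69.9 − (-18.5)) / 34 = 4602 BTU/h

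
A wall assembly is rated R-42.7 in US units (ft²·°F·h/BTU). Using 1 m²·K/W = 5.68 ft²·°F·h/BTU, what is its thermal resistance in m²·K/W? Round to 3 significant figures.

7.52 m²·K/W

R_SI = 42.7/5.68 = 7.518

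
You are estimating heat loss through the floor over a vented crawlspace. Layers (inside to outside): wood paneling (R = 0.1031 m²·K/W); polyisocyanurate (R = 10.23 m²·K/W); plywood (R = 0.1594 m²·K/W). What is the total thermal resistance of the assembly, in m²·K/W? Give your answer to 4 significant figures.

10.49 m²·K/W

R_total = 0.1031 + 10.23 + 0.1594 = 10.492 m²·K/W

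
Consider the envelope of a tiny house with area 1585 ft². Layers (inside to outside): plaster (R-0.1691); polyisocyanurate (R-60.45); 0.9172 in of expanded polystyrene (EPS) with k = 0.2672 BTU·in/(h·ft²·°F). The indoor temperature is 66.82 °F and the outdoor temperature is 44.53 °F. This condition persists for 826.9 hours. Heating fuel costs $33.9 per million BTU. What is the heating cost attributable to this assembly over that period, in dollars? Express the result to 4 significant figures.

15.46 dollars

0.9172/0.2672 = 3.4326
R_total = 0.1691 + 60.45 + 3.4326 = 64.052 ft²·°F·h/BTU
Q = 1585 × (66.82 − 44.53) / 64.052 = 551.58 BTU/h
E = 551.58 × 826.9 = 456100 BTU
Cost = 456100/10⁶ × 33.9 = $15.462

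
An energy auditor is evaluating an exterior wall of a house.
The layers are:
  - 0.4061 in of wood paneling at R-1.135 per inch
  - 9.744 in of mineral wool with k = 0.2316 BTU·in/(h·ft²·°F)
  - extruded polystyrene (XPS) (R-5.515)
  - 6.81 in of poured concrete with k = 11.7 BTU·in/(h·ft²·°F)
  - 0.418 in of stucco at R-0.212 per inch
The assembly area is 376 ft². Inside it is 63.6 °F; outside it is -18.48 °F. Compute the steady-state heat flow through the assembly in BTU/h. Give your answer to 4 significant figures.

633.5 BTU/h

0.4061 × 1.135 = 0.46092
9.744/0.2316 = 42.073
6.81/11.7 = 0.58205
0.418 × 0.212 = 0.088616
R_total = 0.46092 + 42.073 + 5.515 + 0.58205 + 0.088616 = 48.719 ft²·°F·h/BTU
Q = A·ΔT/R = 376 × (63.6 − (-18.48)) / 48.719 = 633.47 BTU/h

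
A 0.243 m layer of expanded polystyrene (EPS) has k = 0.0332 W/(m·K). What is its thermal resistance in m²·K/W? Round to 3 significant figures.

7.32 m²·K/W

R = L/k = 0.243/0.0332 = 7.319 m²·K/W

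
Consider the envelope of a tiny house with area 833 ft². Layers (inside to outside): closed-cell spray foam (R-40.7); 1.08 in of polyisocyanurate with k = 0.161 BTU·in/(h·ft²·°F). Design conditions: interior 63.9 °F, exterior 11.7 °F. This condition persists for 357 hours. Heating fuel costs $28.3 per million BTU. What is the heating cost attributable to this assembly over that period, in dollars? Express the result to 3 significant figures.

9.27 dollars

1.08/0.161 = 6.708
R_total = 40.7 + 6.708 = 47.41 ft²·°F·h/BTU
Q = 833 × (63.9 − 11.7) / 47.41 = 917.2 BTU/h
E = 917.2 × 357 = 327400 BTU
Cost = 327400/10⁶ × 28.3 = $9.267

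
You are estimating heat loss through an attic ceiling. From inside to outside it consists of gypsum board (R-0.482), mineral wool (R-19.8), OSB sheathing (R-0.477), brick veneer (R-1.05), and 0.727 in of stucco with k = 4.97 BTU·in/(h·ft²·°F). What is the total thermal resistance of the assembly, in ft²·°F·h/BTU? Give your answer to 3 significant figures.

22.0 ft²·°F·h/BTU

0.727/4.97 = 0.1463
R_total = 0.482 + 19.8 + 0.477 + 1.05 + 0.1463 = 21.96 ft²·°F·h/BTU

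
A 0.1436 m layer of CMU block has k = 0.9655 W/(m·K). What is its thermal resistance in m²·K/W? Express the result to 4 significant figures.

R = L/k = 0.1436/0.9655 = 0.14873 m²·K/W

0.1487 m²·K/W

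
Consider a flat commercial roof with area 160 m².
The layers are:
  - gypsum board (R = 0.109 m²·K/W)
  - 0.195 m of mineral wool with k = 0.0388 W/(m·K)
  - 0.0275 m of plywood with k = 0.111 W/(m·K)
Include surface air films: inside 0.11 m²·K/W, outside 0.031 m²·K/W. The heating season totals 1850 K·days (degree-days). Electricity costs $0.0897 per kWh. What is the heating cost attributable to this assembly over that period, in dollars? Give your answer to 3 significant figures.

0.195/0.0388 = 5.026
0.0275/0.111 = 0.2477
R_total = 0.11 + 0.109 + 5.026 + 0.2477 + 0.031 = 5.524 m²·K/W
E = A × HDD × 24 / R / 1000 = 160 × 1850 × 24 / 5.524 / 1000 = 1286 kWh
Cost = 1286 × 0.0897 = $115.4

115 dollars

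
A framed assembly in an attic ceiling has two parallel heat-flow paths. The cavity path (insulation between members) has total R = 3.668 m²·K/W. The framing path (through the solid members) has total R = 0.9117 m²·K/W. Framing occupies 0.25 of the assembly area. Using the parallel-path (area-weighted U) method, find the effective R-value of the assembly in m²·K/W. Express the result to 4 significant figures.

2.089 m²·K/W

U_eff = 0.75/3.668 + 0.25/0.9117 = 0.20447 + 0.27421 = 0.47868
R_eff = 1/U_eff = 2.0891 m²·K/W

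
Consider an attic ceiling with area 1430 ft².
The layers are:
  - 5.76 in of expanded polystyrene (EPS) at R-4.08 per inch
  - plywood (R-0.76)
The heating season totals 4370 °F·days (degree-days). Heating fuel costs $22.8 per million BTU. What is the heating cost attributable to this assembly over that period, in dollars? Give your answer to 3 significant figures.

141 dollars

5.76 × 4.08 = 23.5
R_total = 23.5 + 0.76 = 24.26 ft²·°F·h/BTU
E = A × HDD × 24 / R = 1430 × 4370 × 24 / 24.26 = 6182000 BTU
Cost = 6182000/10⁶ × 22.8 = $140.9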